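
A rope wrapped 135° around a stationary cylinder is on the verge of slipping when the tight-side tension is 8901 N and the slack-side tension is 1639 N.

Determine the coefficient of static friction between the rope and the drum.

T₂/T₁ = e^{μβ} → μ = ln(T₂/T₁)/β.
β = 135° = 2.356 rad.
μ = ln(8901/1639)/2.356 = ln(5.431)/2.356 = 0.718.

μ ≈ 0.718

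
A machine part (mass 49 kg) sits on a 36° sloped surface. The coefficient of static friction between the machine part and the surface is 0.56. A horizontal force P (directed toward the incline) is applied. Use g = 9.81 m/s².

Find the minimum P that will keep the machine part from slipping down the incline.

P_min ≈ 56.9 N

The machine part tends to slide down (tan θ > μ_s), so at the point of impending slip friction acts up-slope at its limit: f = μ_s N.
Perpendicular to the incline: N = m g cos θ + P sin θ.
Along the incline: P cos θ + μ_s N = m g sin θ, i.e. P cos θ + μ_s (m g cos θ + P sin θ) = m g sin θ.
Solving, P (cos θ + μ_s sin θ) = m g (sin θ − μ_s cos θ), so P = 481×0.1347/1.138 = 56.9 N.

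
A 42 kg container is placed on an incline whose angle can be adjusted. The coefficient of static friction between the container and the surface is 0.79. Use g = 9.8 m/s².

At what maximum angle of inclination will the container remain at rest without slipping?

At the slip threshold, m g sin θ = μ_s · m g cos θ, so tan θ = μ_s.
θ_max = arctan(0.79) = 38.3°.

θ_max ≈ 38.3°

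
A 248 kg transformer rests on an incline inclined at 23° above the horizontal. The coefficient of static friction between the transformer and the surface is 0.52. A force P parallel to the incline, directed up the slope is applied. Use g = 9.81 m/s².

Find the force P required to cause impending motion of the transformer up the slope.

P ≈ 2120 N

At impending motion up the slope, friction acts down-slope at its limit: f = μ_s N.
P is parallel to the surface, so N = m g cos θ = 2240 N.
Along the incline: P = m g sin θ + μ_s N = 951 + 0.52×2240 = 2120 N.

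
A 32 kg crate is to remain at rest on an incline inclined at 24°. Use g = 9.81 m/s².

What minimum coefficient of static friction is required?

μ_s,min ≈ 0.445

At the slip threshold m g sin θ = μ_s m g cos θ, so μ_s,min = tan θ.
μ_s,min = tan 24° = 0.445.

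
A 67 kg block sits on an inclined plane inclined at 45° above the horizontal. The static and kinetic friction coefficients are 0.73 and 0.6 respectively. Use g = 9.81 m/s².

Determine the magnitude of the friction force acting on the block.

f ≈ 279 N (up the incline)

Perpendicular to the surface, N = m g cos θ = 67·9.81·cos 45° = 464.8 N.
Along the slope the weight component is m g sin θ = 464.8 N; friction must supply exactly this, acting up-slope.
Static friction can supply at most μ_s N = 339.3 N.
|464.8| exceeds 339.3 N, so the block slips down-slope; friction is kinetic, f = μ_k N = 0.6×464.8 = 279 N.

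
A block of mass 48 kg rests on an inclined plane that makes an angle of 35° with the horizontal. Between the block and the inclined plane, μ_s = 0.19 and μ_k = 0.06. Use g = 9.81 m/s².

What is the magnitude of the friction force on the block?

The normal reaction is N = m g cos θ = 385.7 N.
For equilibrium along the incline, friction must balance the weight component: f = m g sin θ = 270.1 N up the slope.
Static friction can supply at most μ_s N = 73.29 N.
|270.1| exceeds 73.29 N, so the block slips down-slope; friction is kinetic, f = μ_k N = 0.06×385.7 = 23.1 N.

f ≈ 23.1 N (up the incline)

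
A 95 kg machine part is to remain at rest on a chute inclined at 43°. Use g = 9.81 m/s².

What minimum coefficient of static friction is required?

μ_s,min ≈ 0.933

At the slip threshold m g sin θ = μ_s m g cos θ, so μ_s,min = tan θ.
μ_s,min = tan 43° = 0.933.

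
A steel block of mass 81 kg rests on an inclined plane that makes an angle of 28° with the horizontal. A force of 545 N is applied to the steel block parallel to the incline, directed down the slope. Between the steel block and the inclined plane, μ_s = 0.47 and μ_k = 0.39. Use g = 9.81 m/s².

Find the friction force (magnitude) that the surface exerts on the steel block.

f ≈ 274 N (up the incline)

Perpendicular to the surface, N = m g cos θ = 81·9.81·cos 28° = 701.6 N.
Parallel to the incline, ΣF = 0 gives f = m g sin θ + P = 373 + 545 = 918 N (up-slope positive).
The static-friction ceiling is μ_s N = 0.47 × 701.6 = 329.8 N.
Since |918| > 329.8 N, static friction cannot hold it; the steel block slides down the incline and kinetic friction applies: f = μ_k N = 0.39 × 701.6 = 274 N.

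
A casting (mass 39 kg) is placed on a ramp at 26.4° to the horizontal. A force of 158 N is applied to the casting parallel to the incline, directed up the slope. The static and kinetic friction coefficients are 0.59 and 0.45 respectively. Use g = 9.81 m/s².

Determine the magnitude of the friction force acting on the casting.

f ≈ 12.1 N (up the incline)

The normal reaction is N = m g cos θ = 342.7 N.
For equilibrium along the incline the friction force must supply f = m g sin θ − P = 170.1 − 158 = 12.11 N (positive meaning up-slope).
Static friction can supply at most μ_s N = 202.2 N.
Since |12.11| ≤ 202.2 N, static friction is sufficient; f equals the required value, not μ_s N.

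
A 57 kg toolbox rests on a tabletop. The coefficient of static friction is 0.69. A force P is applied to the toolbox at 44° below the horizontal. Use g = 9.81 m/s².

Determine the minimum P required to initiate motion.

P ≈ 1610 N

N = m g + P sin α (the push presses the toolbox into the tabletop).
At impending slip, P cos α = μ_s N = μ_s (m g + P sin α).
Solving: P (cos α − μ_s sin α) = μ_s m g → P = 0.69×559/(cos 44° − 0.69 sin 44°) = 386/0.24 = 1610 N.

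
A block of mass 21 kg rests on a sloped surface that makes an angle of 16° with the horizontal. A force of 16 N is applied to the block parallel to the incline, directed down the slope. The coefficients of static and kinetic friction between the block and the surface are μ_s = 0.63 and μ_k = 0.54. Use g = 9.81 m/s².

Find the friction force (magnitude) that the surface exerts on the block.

f ≈ 72.8 N (up the incline)

Normal force: N = m g cos θ = 21 × 9.81 × cos 16° = 198 N.
Parallel to the incline, ΣF = 0 gives f = m g sin θ + P = 56.78 + 16 = 72.78 N (up-slope positive).
The static-friction ceiling is μ_s N = 0.63 × 198 = 124.8 N.
Since |72.78| ≤ 124.8 N, static friction is sufficient; f equals the required value, not μ_s N.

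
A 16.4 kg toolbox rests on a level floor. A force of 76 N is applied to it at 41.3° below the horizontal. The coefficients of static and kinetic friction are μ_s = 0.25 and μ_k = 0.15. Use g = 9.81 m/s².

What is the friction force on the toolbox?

f ≈ 31.7 N

N = m g + P sin α = 160.9 + 76×sin 41.3° = 211 N.
The horizontal driving force is P cos α = 57.1 N, so equilibrium needs friction f = 57.1 N.
The static-friction limit is μ_s N = 52.76 N.
The required friction exceeds μ_s N, so the toolbox moves and f = μ_k N = 31.7 N.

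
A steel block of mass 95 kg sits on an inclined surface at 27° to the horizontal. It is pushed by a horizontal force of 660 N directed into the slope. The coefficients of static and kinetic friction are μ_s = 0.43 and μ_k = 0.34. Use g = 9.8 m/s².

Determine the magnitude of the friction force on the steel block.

f ≈ 165 N (down the incline)

Resolve perpendicular to the incline: N = m g cos θ + P sin θ = 95×9.8×cos 27° + 660×sin 27° = 1129 N.
Along the incline, the net driving force (taking up-slope positive) is P cos θ − m g sin θ = 588.1 − 422.7 = 165.4 N, so equilibrium requires friction f = -165.4 N (down-slope).
Maximum static friction: μ_s N = 0.43 × 1129 = 485.5 N.
|f_req| = 165.4 ≤ 485.5 N → the steel block is in equilibrium; friction equals the required value.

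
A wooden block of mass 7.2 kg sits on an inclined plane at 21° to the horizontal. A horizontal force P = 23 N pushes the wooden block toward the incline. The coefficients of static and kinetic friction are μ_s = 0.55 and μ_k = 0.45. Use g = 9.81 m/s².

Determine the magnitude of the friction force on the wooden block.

Resolve perpendicular to the incline: N = m g cos θ + P sin θ = 7.2×9.81×cos 21° + 23×sin 21° = 74.18 N.
Parallel to the incline: P cos θ − m g sin θ = 21.47 − 25.31 = -3.84 N; the friction needed to balance this is 3.84 N acting up the slope.
The limit of static friction is μ_s N = 40.8 N.
|f_req| = 3.84 ≤ 40.8 N → the wooden block is in equilibrium; friction equals the required value.

f ≈ 3.84 N (up the incline)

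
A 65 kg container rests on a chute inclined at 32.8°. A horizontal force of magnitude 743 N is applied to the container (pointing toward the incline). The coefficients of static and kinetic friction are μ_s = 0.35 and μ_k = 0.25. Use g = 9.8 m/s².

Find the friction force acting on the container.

Normal direction: N = m g cos θ + P sin θ = 937.9 N.
Parallel to the incline: P cos θ − m g sin θ = 624.5 − 345.1 = 279.5 N; the friction needed to balance this is 279.5 N acting down the slope.
The limit of static friction is μ_s N = 328.3 N.
|f_req| = 279.5 ≤ 328.3 N → the container is in equilibrium; friction equals the required value.

f ≈ 279 N (down the incline)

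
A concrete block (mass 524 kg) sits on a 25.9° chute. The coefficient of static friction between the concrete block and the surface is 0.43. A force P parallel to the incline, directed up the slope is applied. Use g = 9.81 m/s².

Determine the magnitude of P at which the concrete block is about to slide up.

P ≈ 4230 N

At impending motion up the slope, friction acts down-slope at its limit: f = μ_s N.
P is parallel to the surface, so N = m g cos θ = 4620 N.
Along the incline: P = m g sin θ + μ_s N = 2250 + 0.43×4620 = 4230 N.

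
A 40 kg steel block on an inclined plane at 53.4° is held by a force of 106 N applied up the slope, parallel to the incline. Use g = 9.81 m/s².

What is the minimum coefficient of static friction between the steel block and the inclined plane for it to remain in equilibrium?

N = m g cos θ = 234 N.
Friction must make up the shortfall along the incline: f = m g sin θ − P = 315 − 106 = 209 N.
At the threshold f = μ_s N, so μ_s,min = 209/234 = 0.893.

μ_s,min ≈ 0.893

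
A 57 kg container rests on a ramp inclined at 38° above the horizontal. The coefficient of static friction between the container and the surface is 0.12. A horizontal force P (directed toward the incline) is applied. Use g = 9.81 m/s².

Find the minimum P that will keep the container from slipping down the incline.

P_min ≈ 338 N

The container tends to slide down (tan θ > μ_s), so at the point of impending slip friction acts up-slope at its limit: f = μ_s N.
Perpendicular to the incline: N = m g cos θ + P sin θ.
Along the incline: P cos θ + μ_s N = m g sin θ, i.e. P cos θ + μ_s (m g cos θ + P sin θ) = m g sin θ.
Solving, P (cos θ + μ_s sin θ) = m g (sin θ − μ_s cos θ), so P = 559×0.5211/0.8619 = 338 N.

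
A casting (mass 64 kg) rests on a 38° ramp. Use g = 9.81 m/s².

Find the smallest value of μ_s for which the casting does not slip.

μ_s,min ≈ 0.781

At the slip threshold m g sin θ = μ_s m g cos θ, so μ_s,min = tan θ.
μ_s,min = tan 38° = 0.781.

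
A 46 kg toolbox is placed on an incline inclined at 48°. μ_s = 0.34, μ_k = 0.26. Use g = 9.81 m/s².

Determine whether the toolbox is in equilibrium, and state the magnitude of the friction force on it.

N = m g cos θ = 302 N.
Down-slope weight component: m g sin θ = 335 N.
μ_s N = 103 N.
335 > 103 N, so it slides; kinetic friction f = μ_k N = 0.26×302 = 78.5 N.

f ≈ 78.5 N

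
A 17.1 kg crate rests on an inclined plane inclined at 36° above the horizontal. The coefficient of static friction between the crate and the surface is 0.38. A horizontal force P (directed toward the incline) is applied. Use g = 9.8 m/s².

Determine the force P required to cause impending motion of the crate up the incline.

P ≈ 256 N

At impending motion up the slope, friction acts down-slope at its limit: f = μ_s N.
Perpendicular to the incline: N = m g cos θ + P sin θ.
Along the incline: P cos θ = m g sin θ + μ_s N = m g sin θ + μ_s (m g cos θ + P sin θ).
Solving, P (cos θ − μ_s sin θ) = m g (sin θ + μ_s cos θ), so P = 17.1×9.8×(sin 36° + 0.38 cos 36°)/(cos 36° − 0.38 sin 36°) = 168×0.8952/0.5857 = 256 N.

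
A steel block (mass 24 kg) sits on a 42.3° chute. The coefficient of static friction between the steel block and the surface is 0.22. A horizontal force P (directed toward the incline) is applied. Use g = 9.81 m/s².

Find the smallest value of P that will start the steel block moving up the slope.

P ≈ 333 N

At impending motion up the slope, friction acts down-slope at its limit: f = μ_s N.
Perpendicular to the incline: N = m g cos θ + P sin θ.
Along the incline: P cos θ = m g sin θ + μ_s N = m g sin θ + μ_s (m g cos θ + P sin θ).
Solving, P (cos θ − μ_s sin θ) = m g (sin θ + μ_s cos θ), so P = 24×9.81×(sin 42.3° + 0.22 cos 42.3°)/(cos 42.3° − 0.22 sin 42.3°) = 235×0.8357/0.5916 = 333 N.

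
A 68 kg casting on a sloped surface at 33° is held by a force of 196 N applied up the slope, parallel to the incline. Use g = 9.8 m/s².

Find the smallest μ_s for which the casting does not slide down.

μ_s,min ≈ 0.299

N = m g cos θ = 558.9 N.
Friction must make up the shortfall along the incline: f = m g sin θ − P = 362.9 − 196 = 166.9 N.
At the threshold f = μ_s N, so μ_s,min = 166.9/558.9 = 0.299.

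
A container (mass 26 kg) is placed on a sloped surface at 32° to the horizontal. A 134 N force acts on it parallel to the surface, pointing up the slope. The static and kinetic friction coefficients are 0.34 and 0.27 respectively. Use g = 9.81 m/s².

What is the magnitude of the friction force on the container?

f ≈ 1.16 N (up the incline)

The normal reaction is N = m g cos θ = 216.3 N.
Parallel to the incline, ΣF = 0 gives f = m g sin θ − P = 135.2 − 134 = 1.161 N (up-slope positive).
Maximum static friction available: μ_s N = 0.34 × 216.3 = 73.54 N.
Since |1.161| ≤ 73.54 N, no slip — friction simply equals what equilibrium demands.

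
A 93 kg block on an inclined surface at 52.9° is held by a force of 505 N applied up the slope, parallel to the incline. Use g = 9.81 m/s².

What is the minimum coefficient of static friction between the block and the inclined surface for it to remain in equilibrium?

N = m g cos θ = 550.3 N.
Friction must make up the shortfall along the incline: f = m g sin θ − P = 727.7 − 505 = 222.7 N.
At the threshold f = μ_s N, so μ_s,min = 222.7/550.3 = 0.405.

μ_s,min ≈ 0.405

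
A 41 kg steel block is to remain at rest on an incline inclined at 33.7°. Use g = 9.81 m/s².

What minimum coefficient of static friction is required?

At the slip threshold m g sin θ = μ_s m g cos θ, so μ_s,min = tan θ.
μ_s,min = tan 33.7° = 0.667.

μ_s,min ≈ 0.667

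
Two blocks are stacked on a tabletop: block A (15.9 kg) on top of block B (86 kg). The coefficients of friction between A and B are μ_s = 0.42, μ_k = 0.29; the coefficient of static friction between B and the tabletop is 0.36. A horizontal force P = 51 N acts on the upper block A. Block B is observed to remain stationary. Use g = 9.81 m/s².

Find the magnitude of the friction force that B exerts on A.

The normal force B exerts on A is simply A's weight, N₁ = 156 N.
So the A–B interface can sustain at most μ_s N₁ = 65.51 N of static friction.
P = 51 N is within that limit, so A and B move together (both at rest); the A–B friction is simply f₁ = P = 51 N.
B experiences an equal 51 N forward from A (third law). B is in equilibrium, so the floor supplies f₂ = 51 N of static friction (limit μ_s(m_A+m_B)g = 359.9 N, not exceeded).

f ≈ 51 N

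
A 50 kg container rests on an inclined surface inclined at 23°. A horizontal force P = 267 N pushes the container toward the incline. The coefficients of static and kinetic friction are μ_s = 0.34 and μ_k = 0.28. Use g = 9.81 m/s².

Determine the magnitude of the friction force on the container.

f ≈ 54.1 N (down the incline)

The horizontal push has a component P sin θ into the surface, so N = m g cos θ + P sin θ = 451.5 + 104.3 = 555.8 N.
Parallel to the incline: P cos θ − m g sin θ = 245.8 − 191.7 = 54.12 N; the friction needed to balance this is 54.12 N acting down the slope.
Maximum static friction: μ_s N = 0.34 × 555.8 = 189 N.
|f_req| = 54.12 ≤ 189 N → the container is in equilibrium; friction equals the required value.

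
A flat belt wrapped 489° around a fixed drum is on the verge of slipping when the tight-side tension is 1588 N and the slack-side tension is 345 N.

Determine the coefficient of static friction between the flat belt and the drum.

T₂/T₁ = e^{μβ} → μ = ln(T₂/T₁)/β.
β = 489° = 8.535 rad.
μ = ln(1588/345)/8.535 = ln(4.603)/8.535 = 0.179.

μ ≈ 0.179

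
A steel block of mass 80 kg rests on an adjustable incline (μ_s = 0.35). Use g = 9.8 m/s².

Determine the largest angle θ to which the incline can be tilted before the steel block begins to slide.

At the slip threshold, m g sin θ = μ_s · m g cos θ, so tan θ = μ_s.
θ_max = arctan(0.35) = 19.3°.

θ_max ≈ 19.3°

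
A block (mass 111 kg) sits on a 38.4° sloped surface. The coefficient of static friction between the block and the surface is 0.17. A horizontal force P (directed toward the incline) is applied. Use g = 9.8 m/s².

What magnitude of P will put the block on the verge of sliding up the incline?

P ≈ 1210 N

At impending motion up the slope, friction acts down-slope at its limit: f = μ_s N.
Perpendicular to the incline: N = m g cos θ + P sin θ.
Along the incline: P cos θ = m g sin θ + μ_s N = m g sin θ + μ_s (m g cos θ + P sin θ).
Solving, P (cos θ − μ_s sin θ) = m g (sin θ + μ_s cos θ), so P = 111×9.8×(sin 38.4° + 0.17 cos 38.4°)/(cos 38.4° − 0.17 sin 38.4°) = 1090×0.7544/0.6781 = 1210 N.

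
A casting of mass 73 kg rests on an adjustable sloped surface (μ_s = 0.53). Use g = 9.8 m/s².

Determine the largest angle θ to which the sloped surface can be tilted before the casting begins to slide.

At the slip threshold, m g sin θ = μ_s · m g cos θ, so tan θ = μ_s.
θ_max = arctan(0.53) = 27.9°.

θ_max ≈ 27.9°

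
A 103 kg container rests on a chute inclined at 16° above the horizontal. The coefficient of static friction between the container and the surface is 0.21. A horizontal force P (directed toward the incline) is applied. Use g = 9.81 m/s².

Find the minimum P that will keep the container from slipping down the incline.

P_min ≈ 73.1 N

The container tends to slide down (tan θ > μ_s), so at the point of impending slip friction acts up-slope at its limit: f = μ_s N.
Perpendicular to the incline: N = m g cos θ + P sin θ.
Along the incline: P cos θ + μ_s N = m g sin θ, i.e. P cos θ + μ_s (m g cos θ + P sin θ) = m g sin θ.
Solving, P (cos θ + μ_s sin θ) = m g (sin θ − μ_s cos θ), so P = 1010×0.07377/1.019 = 73.1 N.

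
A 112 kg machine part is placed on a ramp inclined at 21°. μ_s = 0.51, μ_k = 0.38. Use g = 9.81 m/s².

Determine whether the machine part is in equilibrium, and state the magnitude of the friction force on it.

N = m g cos θ = 1030 N.
Down-slope weight component: m g sin θ = 394 N.
μ_s N = 523 N.
394 ≤ 523 N, so it stays put; friction = 394 N.

f ≈ 394 N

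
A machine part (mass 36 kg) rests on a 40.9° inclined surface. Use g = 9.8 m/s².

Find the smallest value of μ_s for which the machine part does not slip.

At the slip threshold m g sin θ = μ_s m g cos θ, so μ_s,min = tan θ.
μ_s,min = tan 40.9° = 0.866.

μ_s,min ≈ 0.866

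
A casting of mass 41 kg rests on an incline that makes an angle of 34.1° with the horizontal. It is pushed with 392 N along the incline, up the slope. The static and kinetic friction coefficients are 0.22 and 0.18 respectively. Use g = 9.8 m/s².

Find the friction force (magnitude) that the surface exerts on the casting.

Normal force: N = m g cos θ = 41 × 9.8 × cos 34.1° = 332.7 N.
Parallel to the incline, ΣF = 0 gives f = m g sin θ − P = 225.3 − 392 = -166.7 N (up-slope positive).
Maximum static friction available: μ_s N = 0.22 × 332.7 = 73.2 N.
|-166.7| exceeds 73.2 N, so the casting slips up-slope; friction is kinetic, f = μ_k N = 0.18×332.7 = 59.9 N.

f ≈ 59.9 N (down the incline)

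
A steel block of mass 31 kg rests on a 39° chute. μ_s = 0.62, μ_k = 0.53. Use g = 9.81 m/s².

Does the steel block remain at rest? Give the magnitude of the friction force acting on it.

f ≈ 125 N

N = m g cos θ = 236 N.
Down-slope weight component: m g sin θ = 191 N.
μ_s N = 147 N.
191 > 147 N, so it slides; kinetic friction f = μ_k N = 0.53×236 = 125 N.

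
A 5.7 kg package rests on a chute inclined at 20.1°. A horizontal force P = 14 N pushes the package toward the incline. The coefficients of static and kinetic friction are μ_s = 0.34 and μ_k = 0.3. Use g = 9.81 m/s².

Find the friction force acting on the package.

Resolve perpendicular to the incline: N = m g cos θ + P sin θ = 5.7×9.81×cos 20.1° + 14×sin 20.1° = 57.32 N.
Parallel to the incline: P cos θ − m g sin θ = 13.15 − 19.22 = -6.069 N; the friction needed to balance this is 6.069 N acting up the slope.
The limit of static friction is μ_s N = 19.49 N.
|f_req| = 6.069 ≤ 19.49 N → the package is in equilibrium; friction equals the required value.

f ≈ 6.07 N (up the incline)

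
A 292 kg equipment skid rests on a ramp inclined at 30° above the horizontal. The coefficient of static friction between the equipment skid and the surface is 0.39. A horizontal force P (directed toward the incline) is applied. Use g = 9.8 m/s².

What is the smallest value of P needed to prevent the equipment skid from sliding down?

The equipment skid tends to slide down (tan θ > μ_s), so at the point of impending slip friction acts up-slope at its limit: f = μ_s N.
Perpendicular to the incline: N = m g cos θ + P sin θ.
Along the incline: P cos θ + μ_s N = m g sin θ, i.e. P cos θ + μ_s (m g cos θ + P sin θ) = m g sin θ.
Solving, P (cos θ + μ_s sin θ) = m g (sin θ − μ_s cos θ), so P = 2860×0.1623/1.061 = 438 N.

P_min ≈ 438 N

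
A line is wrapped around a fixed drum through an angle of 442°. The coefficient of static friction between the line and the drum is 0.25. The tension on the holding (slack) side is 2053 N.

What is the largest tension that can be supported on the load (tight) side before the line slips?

T_max ≈ 14100 N

At impending slip the capstan equation gives T₂/T₁ = e^{μβ} with β in radians.
β = 442° × π/180 = 7.714 rad.
e^{μβ} = e^{0.25×7.714} = 6.88.
T₂ = T₁ · e^{μβ} = 2053 × 6.88 = 14100 N.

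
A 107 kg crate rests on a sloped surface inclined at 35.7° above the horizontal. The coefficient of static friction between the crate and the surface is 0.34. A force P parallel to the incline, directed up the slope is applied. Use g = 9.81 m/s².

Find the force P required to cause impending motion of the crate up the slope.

At impending motion up the slope, friction acts down-slope at its limit: f = μ_s N.
P is parallel to the surface, so N = m g cos θ = 852 N.
Along the incline: P = m g sin θ + μ_s N = 613 + 0.34×852 = 902 N.

P ≈ 902 N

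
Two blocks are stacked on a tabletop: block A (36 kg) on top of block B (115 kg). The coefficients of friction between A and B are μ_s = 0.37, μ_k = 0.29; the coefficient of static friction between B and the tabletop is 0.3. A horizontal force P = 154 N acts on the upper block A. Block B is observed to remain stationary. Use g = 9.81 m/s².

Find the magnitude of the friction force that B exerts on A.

f ≈ 102 N

Between the blocks, N₁ = m_A g = 353.2 N.
Maximum static friction on A from B: μ_s N₁ = 0.37×353.2 = 130.7 N.
P = 154 N exceeds that limit, so A slips over B and the interface friction becomes kinetic: f₁ = μ_k N₁ = 0.29×353.2 = 102 N.
By Newton's third law B feels 102 N forward from A. With B stationary, the floor's static friction on B balances it: f₂ = 102 N (well within μ_s(m_A+m_B)g = 444.4 N).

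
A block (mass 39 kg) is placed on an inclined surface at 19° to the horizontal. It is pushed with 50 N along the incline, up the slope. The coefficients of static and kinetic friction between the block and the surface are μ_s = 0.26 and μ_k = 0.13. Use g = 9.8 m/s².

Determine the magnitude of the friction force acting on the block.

f ≈ 74.4 N (up the incline)

Normal force: N = m g cos θ = 39 × 9.8 × cos 19° = 361.4 N.
The friction needed for equilibrium is m g sin θ − P = 124.4 − 50 = 74.43 N, measured positive up-slope.
Maximum static friction available: μ_s N = 0.26 × 361.4 = 93.96 N.
Since |74.43| ≤ 93.96 N, no slip — friction simply equals what equilibrium demands.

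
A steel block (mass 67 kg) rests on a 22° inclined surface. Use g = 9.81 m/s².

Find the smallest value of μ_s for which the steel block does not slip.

At the slip threshold m g sin θ = μ_s m g cos θ, so μ_s,min = tan θ.
μ_s,min = tan 22° = 0.404.

μ_s,min ≈ 0.404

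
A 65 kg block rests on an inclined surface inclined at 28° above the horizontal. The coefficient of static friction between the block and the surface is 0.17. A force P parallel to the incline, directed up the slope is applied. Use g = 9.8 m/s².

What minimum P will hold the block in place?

The block tends to slide down (tan θ > μ_s), so at the point of impending slip friction acts up-slope at its limit: f = μ_s N.
P is parallel to the surface, so N = m g cos θ = 562 N.
Along the incline: P + μ_s N = m g sin θ, so P = 299 − 0.17×562 = 203 N.

P_min ≈ 203 N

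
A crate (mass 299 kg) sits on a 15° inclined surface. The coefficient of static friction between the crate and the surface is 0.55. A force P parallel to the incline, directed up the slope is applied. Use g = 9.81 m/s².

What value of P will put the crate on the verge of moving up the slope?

At impending motion up the slope, friction acts down-slope at its limit: f = μ_s N.
P is parallel to the surface, so N = m g cos θ = 2830 N.
Along the incline: P = m g sin θ + μ_s N = 759 + 0.55×2830 = 2320 N.

P ≈ 2320 N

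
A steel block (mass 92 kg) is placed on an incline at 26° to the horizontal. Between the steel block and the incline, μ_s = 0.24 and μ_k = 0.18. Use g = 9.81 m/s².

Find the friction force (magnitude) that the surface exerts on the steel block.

f ≈ 146 N (up the incline)

Normal force: N = m g cos θ = 92 × 9.81 × cos 26° = 811.2 N.
Along the slope the weight component is m g sin θ = 395.6 N; friction must supply exactly this, acting up-slope.
Static friction can supply at most μ_s N = 194.7 N.
Since |395.6| > 194.7 N, static friction cannot hold it; the steel block slides down the incline and kinetic friction applies: f = μ_k N = 0.18 × 811.2 = 146 N.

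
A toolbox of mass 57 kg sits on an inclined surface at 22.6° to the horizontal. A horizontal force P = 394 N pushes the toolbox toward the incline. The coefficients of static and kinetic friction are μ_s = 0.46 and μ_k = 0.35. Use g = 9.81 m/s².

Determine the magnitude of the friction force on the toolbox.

Resolve perpendicular to the incline: N = m g cos θ + P sin θ = 57×9.81×cos 22.6° + 394×sin 22.6° = 667.6 N.
Along the incline, the net driving force (taking up-slope positive) is P cos θ − m g sin θ = 363.7 − 214.9 = 148.9 N, so equilibrium requires friction f = -148.9 N (down-slope).
Maximum static friction: μ_s N = 0.46 × 667.6 = 307.1 N.
|f_req| = 148.9 ≤ 307.1 N → the toolbox is in equilibrium; friction equals the required value.

f ≈ 149 N (down the incline)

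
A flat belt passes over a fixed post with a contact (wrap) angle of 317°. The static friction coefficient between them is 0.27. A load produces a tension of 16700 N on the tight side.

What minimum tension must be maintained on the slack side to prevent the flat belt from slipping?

Capstan equation at impending slip: T_tight/T_slack = e^{μβ}.
β = 317° = 5.533 rad; e^{μβ} = e^{0.27×5.533} = 4.454.
T_slack = T_tight / e^{μβ} = 16700 / 4.454 = 3750 N.

T_min ≈ 3750 N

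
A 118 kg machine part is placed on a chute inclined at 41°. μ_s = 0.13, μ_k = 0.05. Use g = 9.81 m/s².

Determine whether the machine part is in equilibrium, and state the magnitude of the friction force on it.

f ≈ 43.7 N

N = m g cos θ = 874 N.
Down-slope weight component: m g sin θ = 759 N.
μ_s N = 114 N.
759 > 114 N, so it slides; kinetic friction f = μ_k N = 0.05×874 = 43.7 N.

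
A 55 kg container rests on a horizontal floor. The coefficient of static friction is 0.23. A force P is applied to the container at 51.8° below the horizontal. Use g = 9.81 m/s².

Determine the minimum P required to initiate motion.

P ≈ 284 N

N = m g + P sin α (the push presses the container into the horizontal floor).
At impending slip, P cos α = μ_s N = μ_s (m g + P sin α).
Solving: P (cos α − μ_s sin α) = μ_s m g → P = 0.23×540/(cos 51.8° − 0.23 sin 51.8°) = 124/0.4377 = 284 N.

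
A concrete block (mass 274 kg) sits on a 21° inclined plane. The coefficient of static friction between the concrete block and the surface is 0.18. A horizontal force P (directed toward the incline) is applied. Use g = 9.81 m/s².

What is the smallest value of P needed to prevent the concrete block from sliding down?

P_min ≈ 513 N

The concrete block tends to slide down (tan θ > μ_s), so at the point of impending slip friction acts up-slope at its limit: f = μ_s N.
Perpendicular to the incline: N = m g cos θ + P sin θ.
Along the incline: P cos θ + μ_s N = m g sin θ, i.e. P cos θ + μ_s (m g cos θ + P sin θ) = m g sin θ.
Solving, P (cos θ + μ_s sin θ) = m g (sin θ − μ_s cos θ), so P = 2690×0.1903/0.9981 = 513 N.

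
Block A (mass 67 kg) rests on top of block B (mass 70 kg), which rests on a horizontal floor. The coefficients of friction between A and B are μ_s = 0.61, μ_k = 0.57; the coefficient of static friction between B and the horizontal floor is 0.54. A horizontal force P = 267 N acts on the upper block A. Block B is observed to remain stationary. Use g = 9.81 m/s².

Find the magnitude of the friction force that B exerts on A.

f ≈ 267 N

The normal force B exerts on A is simply A's weight, N₁ = 657.3 N.
Maximum static friction on A from B: μ_s N₁ = 0.61×657.3 = 400.9 N.
P = 267 N is within that limit, so A and B move together (both at rest); the A–B friction is simply f₁ = P = 267 N.
By Newton's third law B feels 267 N forward from A. With B stationary, the floor's static friction on B balances it: f₂ = 267 N (well within μ_s(m_A+m_B)g = 725.7 N).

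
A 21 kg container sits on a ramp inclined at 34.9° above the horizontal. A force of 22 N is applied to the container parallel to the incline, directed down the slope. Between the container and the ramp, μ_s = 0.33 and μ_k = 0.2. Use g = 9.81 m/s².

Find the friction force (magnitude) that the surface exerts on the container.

The normal reaction is N = m g cos θ = 169 N.
Parallel to the incline, ΣF = 0 gives f = m g sin θ + P = 117.9 + 22 = 139.9 N (up-slope positive).
Static friction can supply at most μ_s N = 55.76 N.
|139.9| exceeds 55.76 N, so the container slips down-slope; friction is kinetic, f = μ_k N = 0.2×169 = 33.8 N.

f ≈ 33.8 N (up the incline)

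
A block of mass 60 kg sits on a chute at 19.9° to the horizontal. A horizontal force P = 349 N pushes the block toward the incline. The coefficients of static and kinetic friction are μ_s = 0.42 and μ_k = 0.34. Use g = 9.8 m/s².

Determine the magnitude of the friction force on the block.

Resolve perpendicular to the incline: N = m g cos θ + P sin θ = 60×9.8×cos 19.9° + 349×sin 19.9° = 671.7 N.
Parallel to the incline: P cos θ − m g sin θ = 328.2 − 200.1 = 128 N; the friction needed to balance this is 128 N acting down the slope.
The limit of static friction is μ_s N = 282.1 N.
|f_req| = 128 ≤ 282.1 N → the block is in equilibrium; friction equals the required value.

f ≈ 128 N (down the incline)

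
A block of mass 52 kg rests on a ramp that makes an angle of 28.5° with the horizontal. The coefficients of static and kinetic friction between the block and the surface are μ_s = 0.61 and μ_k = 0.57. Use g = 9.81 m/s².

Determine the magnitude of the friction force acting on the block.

f ≈ 243 N (up the incline)

The normal reaction is N = m g cos θ = 448.3 N.
For equilibrium along the incline, friction must balance the weight component: f = m g sin θ = 243.4 N up the slope.
Maximum static friction available: μ_s N = 0.61 × 448.3 = 273.5 N.
Since |243.4| ≤ 273.5 N, no slip — friction simply equals what equilibrium demands.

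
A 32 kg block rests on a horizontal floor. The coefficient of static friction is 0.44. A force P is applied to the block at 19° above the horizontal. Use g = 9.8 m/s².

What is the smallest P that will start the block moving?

P ≈ 127 N

N = m g − P sin α (the pull lifts the block).
At impending slip, P cos α = μ_s N = μ_s (m g − P sin α).
Solving: P (cos α + μ_s sin α) = μ_s m g → P = 0.44×314/(cos 19° + 0.44 sin 19°) = 138/1.089 = 127 N.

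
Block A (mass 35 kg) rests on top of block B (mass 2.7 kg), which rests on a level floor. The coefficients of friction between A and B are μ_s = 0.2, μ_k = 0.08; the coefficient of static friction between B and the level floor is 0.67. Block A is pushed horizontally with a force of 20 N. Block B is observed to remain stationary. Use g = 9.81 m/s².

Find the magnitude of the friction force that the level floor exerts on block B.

Between the blocks, N₁ = m_A g = 343.4 N.
Maximum static friction on A from B: μ_s N₁ = 0.2×343.4 = 68.67 N.
P = 20 N is within that limit, so A and B move together (both at rest); the A–B friction is simply f₁ = P = 20 N.
B experiences an equal 20 N forward from A (third law). B is in equilibrium, so the floor supplies f₂ = 20 N of static friction (limit μ_s(m_A+m_B)g = 247.8 N, not exceeded).

f ≈ 20 N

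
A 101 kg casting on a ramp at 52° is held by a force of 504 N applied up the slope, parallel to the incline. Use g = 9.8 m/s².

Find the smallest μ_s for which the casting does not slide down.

N = m g cos θ = 609.4 N.
Friction must make up the shortfall along the incline: f = m g sin θ − P = 780 − 504 = 276 N.
At the threshold f = μ_s N, so μ_s,min = 276/609.4 = 0.453.

μ_s,min ≈ 0.453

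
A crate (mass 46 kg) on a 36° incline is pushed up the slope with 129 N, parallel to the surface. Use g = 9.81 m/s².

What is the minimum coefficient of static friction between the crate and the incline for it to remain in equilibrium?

N = m g cos θ = 365.1 N.
Friction must make up the shortfall along the incline: f = m g sin θ − P = 265.2 − 129 = 136.2 N.
At the threshold f = μ_s N, so μ_s,min = 136.2/365.1 = 0.373.

μ_s,min ≈ 0.373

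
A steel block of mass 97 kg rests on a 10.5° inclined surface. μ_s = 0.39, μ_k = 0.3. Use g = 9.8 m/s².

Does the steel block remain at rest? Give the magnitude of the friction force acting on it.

f ≈ 173 N

N = m g cos θ = 935 N.
Down-slope weight component: m g sin θ = 173 N.
μ_s N = 365 N.
173 ≤ 365 N, so it stays put; friction = 173 N.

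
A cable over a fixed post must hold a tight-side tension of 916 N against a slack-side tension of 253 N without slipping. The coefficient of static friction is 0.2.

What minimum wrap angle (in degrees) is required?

β_min ≈ 369°

T₂/T₁ = e^{μβ} → β = ln(T₂/T₁)/μ.
β = ln(916/253)/0.2 = 1.287/0.2 = 6.433 rad.
In degrees: β = 6.433 × 180/π = 369°.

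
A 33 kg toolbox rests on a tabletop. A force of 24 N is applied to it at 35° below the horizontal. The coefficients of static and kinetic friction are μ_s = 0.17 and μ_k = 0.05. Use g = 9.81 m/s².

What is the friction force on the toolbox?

N = m g + P sin α = 323.7 + 24×sin 35° = 337.5 N.
The horizontal driving force is P cos α = 19.66 N, so equilibrium needs friction f = 19.66 N.
The static-friction limit is μ_s N = 57.37 N.
Since 19.66 N does not exceed the limit, the toolbox stays at rest and f = 19.7 N.

f ≈ 19.7 N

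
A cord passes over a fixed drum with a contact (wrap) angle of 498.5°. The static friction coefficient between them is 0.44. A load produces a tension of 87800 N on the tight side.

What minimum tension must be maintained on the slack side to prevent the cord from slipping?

T_min ≈ 1910 N

Capstan equation at impending slip: T_tight/T_slack = e^{μβ}.
β = 498.5° = 8.7 rad; e^{μβ} = e^{0.44×8.7} = 45.98.
T_slack = T_tight / e^{μβ} = 87800 / 45.98 = 1910 N.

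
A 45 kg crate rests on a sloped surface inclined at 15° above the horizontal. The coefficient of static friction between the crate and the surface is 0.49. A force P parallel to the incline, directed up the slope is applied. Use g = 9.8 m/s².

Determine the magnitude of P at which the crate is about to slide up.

P ≈ 323 N

At impending motion up the slope, friction acts down-slope at its limit: f = μ_s N.
P is parallel to the surface, so N = m g cos θ = 426 N.
Along the incline: P = m g sin θ + μ_s N = 114 + 0.49×426 = 323 N.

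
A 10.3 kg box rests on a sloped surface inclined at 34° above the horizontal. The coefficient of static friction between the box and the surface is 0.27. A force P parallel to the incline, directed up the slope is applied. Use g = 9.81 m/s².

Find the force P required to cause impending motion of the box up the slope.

P ≈ 79.1 N

At impending motion up the slope, friction acts down-slope at its limit: f = μ_s N.
P is parallel to the surface, so N = m g cos θ = 83.8 N.
Along the incline: P = m g sin θ + μ_s N = 56.5 + 0.27×83.8 = 79.1 N.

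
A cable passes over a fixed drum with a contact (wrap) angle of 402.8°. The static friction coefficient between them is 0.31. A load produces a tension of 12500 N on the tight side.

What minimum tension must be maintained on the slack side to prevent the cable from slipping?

T_min ≈ 1410 N

Capstan equation at impending slip: T_tight/T_slack = e^{μβ}.
β = 402.8° = 7.03 rad; e^{μβ} = e^{0.31×7.03} = 8.841.
T_slack = T_tight / e^{μβ} = 12500 / 8.841 = 1410 N.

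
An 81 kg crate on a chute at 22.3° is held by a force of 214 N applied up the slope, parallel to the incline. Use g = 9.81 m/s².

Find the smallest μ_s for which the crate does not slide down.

N = m g cos θ = 735.2 N.
Friction must make up the shortfall along the incline: f = m g sin θ − P = 301.5 − 214 = 87.52 N.
At the threshold f = μ_s N, so μ_s,min = 87.52/735.2 = 0.119.

μ_s,min ≈ 0.119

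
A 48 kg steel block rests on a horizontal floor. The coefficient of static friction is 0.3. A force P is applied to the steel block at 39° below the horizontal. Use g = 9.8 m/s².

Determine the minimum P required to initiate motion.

N = m g + P sin α (the push presses the steel block into the horizontal floor).
At impending slip, P cos α = μ_s N = μ_s (m g + P sin α).
Solving: P (cos α − μ_s sin α) = μ_s m g → P = 0.3×470/(cos 39° − 0.3 sin 39°) = 141/0.5883 = 240 N.

P ≈ 240 N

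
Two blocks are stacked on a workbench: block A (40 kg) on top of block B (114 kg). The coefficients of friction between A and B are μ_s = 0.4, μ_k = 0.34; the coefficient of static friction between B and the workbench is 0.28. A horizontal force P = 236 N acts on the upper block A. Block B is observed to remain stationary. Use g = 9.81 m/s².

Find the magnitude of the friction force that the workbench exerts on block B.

Between the blocks, N₁ = m_A g = 392.4 N.
Maximum static friction on A from B: μ_s N₁ = 0.4×392.4 = 157 N.
Since P = 236 N > 157 N, A slides on B; the A–B friction is kinetic: f₁ = μ_k N₁ = 0.34×392.4 = 133 N.
By Newton's third law B feels 133 N forward from A. With B stationary, the floor's static friction on B balances it: f₂ = 133 N (well within μ_s(m_A+m_B)g = 423 N).

f ≈ 133 N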